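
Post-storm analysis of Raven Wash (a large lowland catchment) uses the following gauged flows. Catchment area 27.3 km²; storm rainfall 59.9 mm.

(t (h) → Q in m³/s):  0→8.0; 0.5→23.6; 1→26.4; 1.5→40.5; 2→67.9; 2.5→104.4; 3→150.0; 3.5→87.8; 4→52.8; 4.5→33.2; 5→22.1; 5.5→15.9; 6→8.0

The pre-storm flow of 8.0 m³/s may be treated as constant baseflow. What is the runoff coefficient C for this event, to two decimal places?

ΣQ_DR = 536.6 m³/s; V = ΣQ_DR·Δt = 9.659 × 10^5 m³.
Runoff depth d = V / A = 35.38 mm.
C = d / P = 35.38 / 59.9 = 0.59.

C ≈ 0.59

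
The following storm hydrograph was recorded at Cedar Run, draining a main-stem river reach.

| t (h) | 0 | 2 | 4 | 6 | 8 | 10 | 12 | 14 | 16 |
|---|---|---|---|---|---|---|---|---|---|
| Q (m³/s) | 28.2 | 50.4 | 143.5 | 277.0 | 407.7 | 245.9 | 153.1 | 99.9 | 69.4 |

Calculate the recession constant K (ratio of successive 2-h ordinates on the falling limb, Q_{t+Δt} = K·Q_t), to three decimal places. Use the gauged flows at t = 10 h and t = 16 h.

K ≈ 0.656

Using the recession-limb readings at t = 10 h and t = 16 h: Q falls from 245.9 to 69.4 m³/s over 3 intervals.
K = (Q₂/Q₁)^(1/3) = (69.4/245.9)^(1/3) = 0.656.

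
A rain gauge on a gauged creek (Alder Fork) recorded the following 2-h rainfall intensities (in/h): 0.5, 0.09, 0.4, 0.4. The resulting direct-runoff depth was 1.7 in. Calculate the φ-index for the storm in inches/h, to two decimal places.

φ ≈ 0.15 in/h

Only the 3 blocks with intensity above φ contribute runoff: 0.5, 0.4, 0.4 in/h.
Σ(I−φ)·Δt = d  ⇒  (0.5+0.4+0.4 − 3φ)·2 = 1.7
φ = (1.300 − 1.7/2) / 3 = 0.15 in/h.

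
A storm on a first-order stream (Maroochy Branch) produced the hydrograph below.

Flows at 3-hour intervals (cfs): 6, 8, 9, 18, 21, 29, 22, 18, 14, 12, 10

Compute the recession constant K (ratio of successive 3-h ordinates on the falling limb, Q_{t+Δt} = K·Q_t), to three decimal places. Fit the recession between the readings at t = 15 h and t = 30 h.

Using the recession-limb readings at t = 15 h and t = 30 h: Q falls from 29 to 10 cfs over 5 intervals.
K = (Q₂/Q₁)^(1/5) = (10/29)^(1/5) = 0.808.

K ≈ 0.808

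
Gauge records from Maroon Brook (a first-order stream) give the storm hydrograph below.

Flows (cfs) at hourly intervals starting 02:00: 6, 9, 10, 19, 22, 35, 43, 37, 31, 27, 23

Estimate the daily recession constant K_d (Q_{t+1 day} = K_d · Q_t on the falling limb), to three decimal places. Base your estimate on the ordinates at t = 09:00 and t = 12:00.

K_d ≈ 0.022

Between t = 09:00 and t = 12:00 the flow falls from 37 to 23 cfs over 3×1 h = 3 h.
Per-interval ratio K = (23/37)^(1/3) = 0.8534; K_d = K^(24/1) = 0.022.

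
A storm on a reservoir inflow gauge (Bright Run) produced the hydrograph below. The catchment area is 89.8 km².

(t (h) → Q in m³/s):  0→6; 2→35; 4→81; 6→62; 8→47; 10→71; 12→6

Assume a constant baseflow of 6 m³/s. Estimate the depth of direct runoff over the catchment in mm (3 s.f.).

d ≈ 21.3 mm

Direct runoff: 0.0, 29.0, 75.0, 56.0, 41.0, 65.0, 0.0 m³/s; ΣQ_DR = 266.0 m³/s.
V = ΣQ_DR · Δt = 266.0 × 7200 s = 1.915 × 10^6 m³.
Over A = 89.8 km², depth = V / A = 21.3 mm.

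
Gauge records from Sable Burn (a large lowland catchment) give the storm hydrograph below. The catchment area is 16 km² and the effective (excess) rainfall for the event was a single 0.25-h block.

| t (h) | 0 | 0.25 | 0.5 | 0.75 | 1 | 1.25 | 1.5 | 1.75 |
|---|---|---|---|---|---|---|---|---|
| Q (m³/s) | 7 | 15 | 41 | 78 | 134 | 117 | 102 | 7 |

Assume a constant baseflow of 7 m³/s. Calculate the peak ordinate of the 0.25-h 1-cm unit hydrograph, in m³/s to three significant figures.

U_p ≈ 50.7 m³/s

Direct runoff: 0.0, 8.0, 34.0, 71.0, 127.0, 110.0, 95.0, 0.0 m³/s; ΣQ_DR = 445.0 m³/s, peak = 127.0 m³/s.
Runoff depth d = ΣQ_DR·Δt / A = 445.0 × 900 / (16 km²) = 25.03 mm.
The 1-cm UH is the DRH scaled by (10 mm)/d, so U_p = 127.0 × 10/25.03 = 50.7 m³/s.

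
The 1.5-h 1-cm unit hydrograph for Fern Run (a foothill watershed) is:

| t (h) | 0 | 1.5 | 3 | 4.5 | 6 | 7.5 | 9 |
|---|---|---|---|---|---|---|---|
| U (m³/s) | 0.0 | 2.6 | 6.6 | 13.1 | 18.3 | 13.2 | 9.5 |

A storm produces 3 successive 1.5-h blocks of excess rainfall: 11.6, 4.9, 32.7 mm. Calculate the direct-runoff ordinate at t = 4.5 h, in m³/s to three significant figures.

Q ≈ 26.9 m³/s

By discrete convolution, Q_j = Σ (P_i / 10 mm) · U_{j−i}.
At t = 4.5 h (j=3): Q = (11.6/10)·13.1 + (4.9/10)·6.6 + (32.7/10)·2.6 = 26.9 m³/s.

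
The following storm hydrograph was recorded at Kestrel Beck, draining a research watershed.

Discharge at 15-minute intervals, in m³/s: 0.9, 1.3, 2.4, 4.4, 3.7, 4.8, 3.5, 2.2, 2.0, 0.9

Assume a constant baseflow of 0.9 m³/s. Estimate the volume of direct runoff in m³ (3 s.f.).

Direct-runoff ordinates (Q − Q_b): 0.0, 0.4, 1.5, 3.5, 2.8, 3.9, 2.6, 1.3, 1.1, 0.0 m³/s.
ΣQ_DR = 17.10 m³/s.
With Δt = 0.25 h = 900 s, V = ΣQ_DR · Δt = 17.10 × 900 = 15400 m³.

V ≈ 15400 m³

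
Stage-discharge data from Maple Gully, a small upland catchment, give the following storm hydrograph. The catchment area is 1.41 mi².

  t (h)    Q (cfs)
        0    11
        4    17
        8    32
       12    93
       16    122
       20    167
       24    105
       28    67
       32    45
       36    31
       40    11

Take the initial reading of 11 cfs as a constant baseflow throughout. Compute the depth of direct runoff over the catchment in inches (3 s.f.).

d ≈ 2.55 in

Direct runoff: 0.0, 6.0, 21.0, 82.0, 111.0, 156.0, 94.0, 56.0, 34.0, 20.0, 0.0 cfs; ΣQ_DR = 580.0 cfs.
V = ΣQ_DR · Δt = 580.0 × 14400 s = 8.352 × 10^6 ft³.
Over A = 1.41 mi², depth = V / A = 2.55 in.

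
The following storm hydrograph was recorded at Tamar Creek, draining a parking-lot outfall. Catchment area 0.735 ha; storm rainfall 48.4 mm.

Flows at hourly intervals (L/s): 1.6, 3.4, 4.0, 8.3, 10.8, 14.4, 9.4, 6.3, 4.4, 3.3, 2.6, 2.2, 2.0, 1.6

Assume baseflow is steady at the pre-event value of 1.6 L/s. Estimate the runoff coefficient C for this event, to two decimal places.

ΣQ_DR = 51.90 L/s; V = ΣQ_DR·Δt = 1.868 × 10^5 L.
Runoff depth d = V / A = 25.42 mm.
C = d / P = 25.42 / 48.4 = 0.53.

C ≈ 0.53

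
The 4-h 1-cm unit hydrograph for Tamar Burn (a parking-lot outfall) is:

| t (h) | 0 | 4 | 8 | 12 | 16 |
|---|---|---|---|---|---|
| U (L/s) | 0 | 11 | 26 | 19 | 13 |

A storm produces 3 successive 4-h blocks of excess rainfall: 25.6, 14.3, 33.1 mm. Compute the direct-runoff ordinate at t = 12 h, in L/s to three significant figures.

By discrete convolution, Q_j = Σ (P_i / 10 mm) · U_{j−i}.
At t = 12 h (j=3): Q = (25.6/10)·19 + (14.3/10)·26 + (33.1/10)·11 = 122 L/s.

Q ≈ 122 L/s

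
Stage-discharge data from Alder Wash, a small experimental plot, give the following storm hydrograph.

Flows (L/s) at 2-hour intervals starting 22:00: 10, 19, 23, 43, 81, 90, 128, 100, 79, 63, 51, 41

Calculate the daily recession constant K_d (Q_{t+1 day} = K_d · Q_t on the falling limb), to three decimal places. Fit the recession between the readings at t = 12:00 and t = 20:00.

K_d ≈ 0.069

Between t = 12:00 and t = 20:00 the flow falls from 100 to 41 L/s over 4×2 h = 8 h.
Per-interval ratio K = (41/100)^(1/4) = 0.8002; K_d = K^(24/2) = 0.069.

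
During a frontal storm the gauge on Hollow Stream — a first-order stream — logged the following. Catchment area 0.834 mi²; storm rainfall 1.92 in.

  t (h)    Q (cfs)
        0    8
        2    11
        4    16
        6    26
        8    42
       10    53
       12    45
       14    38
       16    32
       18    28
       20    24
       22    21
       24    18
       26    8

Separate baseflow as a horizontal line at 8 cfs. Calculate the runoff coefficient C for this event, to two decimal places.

C ≈ 0.50

ΣQ_DR = 258.0 cfs; V = ΣQ_DR·Δt = 1.858 × 10^6 ft³.
Runoff depth d = V / A = 0.9587 in.
C = d / P = 0.9587 / 1.92 = 0.50.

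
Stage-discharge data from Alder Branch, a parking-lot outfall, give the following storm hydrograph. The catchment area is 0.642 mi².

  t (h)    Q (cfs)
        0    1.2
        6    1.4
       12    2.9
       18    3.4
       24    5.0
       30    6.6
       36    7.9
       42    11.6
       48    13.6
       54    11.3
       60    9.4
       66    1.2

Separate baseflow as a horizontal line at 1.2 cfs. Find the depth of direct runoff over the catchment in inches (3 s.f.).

d ≈ 0.885 in

Direct runoff: 0.0, 0.2, 1.7, 2.2, 3.8, 5.4, 6.7, 10.4, 12.4, 10.1, 8.2, 0.0 cfs; ΣQ_DR = 61.10 cfs.
V = ΣQ_DR · Δt = 61.10 × 21600 s = 1.320 × 10^6 ft³.
Over A = 0.642 mi², depth = V / A = 0.885 in.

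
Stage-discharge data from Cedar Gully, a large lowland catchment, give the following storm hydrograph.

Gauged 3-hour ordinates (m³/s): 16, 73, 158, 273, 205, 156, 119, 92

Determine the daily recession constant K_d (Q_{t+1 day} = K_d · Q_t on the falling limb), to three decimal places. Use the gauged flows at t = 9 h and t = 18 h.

Between t = 9 h and t = 18 h the flow falls from 273 to 119 m³/s over 3×3 h = 9 h.
Per-interval ratio K = (119/273)^(1/3) = 0.7582; K_d = K^(24/3) = 0.109.

K_d ≈ 0.109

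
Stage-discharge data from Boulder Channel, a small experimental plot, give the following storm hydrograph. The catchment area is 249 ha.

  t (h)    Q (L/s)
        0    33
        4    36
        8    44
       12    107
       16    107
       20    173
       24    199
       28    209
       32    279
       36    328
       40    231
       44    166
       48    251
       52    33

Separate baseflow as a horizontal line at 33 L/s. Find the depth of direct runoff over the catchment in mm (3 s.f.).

d ≈ 10.0 mm

Direct runoff: 0.0, 3.0, 11.0, 74.0, 74.0, 140.0, 166.0, 176.0, 246.0, 295.0, 198.0, 133.0, 218.0, 0.0 L/s; ΣQ_DR = 1734 L/s.
V = ΣQ_DR · Δt = 1734 × 14400 s = 2.497 × 10^7 L.
Over A = 249 ha, depth = V / A = 10.0 mm.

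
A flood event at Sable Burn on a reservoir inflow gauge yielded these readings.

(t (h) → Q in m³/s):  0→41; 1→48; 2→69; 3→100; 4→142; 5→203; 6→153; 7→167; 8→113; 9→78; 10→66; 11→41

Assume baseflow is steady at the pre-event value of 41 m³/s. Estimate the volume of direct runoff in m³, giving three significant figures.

V ≈ 2.62 × 10^6 m³

Direct-runoff ordinates (Q − Q_b): 0.0, 7.0, 28.0, 59.0, 101.0, 162.0, 112.0, 126.0, 72.0, 37.0, 25.0, 0.0 m³/s.
ΣQ_DR = 729.0 m³/s.
With Δt = 1 h = 3600 s, V = ΣQ_DR · Δt = 729.0 × 3600 = 2.62 × 10^6 m³.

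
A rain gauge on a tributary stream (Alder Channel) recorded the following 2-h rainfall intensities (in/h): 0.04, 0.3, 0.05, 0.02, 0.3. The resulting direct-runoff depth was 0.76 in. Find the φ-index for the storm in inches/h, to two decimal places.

Only the 2 blocks with intensity above φ contribute runoff: 0.3, 0.3 in/h.
Σ(I−φ)·Δt = d  ⇒  (0.3+0.3 − 2φ)·2 = 0.76
φ = (0.6000 − 0.76/2) / 2 = 0.11 in/h.

φ ≈ 0.11 in/h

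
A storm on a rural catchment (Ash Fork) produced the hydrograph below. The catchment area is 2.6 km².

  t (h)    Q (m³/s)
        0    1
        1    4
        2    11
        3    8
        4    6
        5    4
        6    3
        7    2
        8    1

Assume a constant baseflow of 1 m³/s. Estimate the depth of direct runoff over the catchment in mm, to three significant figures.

d ≈ 42.9 mm

Direct runoff: 0.0, 3.0, 10.0, 7.0, 5.0, 3.0, 2.0, 1.0, 0.0 m³/s; ΣQ_DR = 31.00 m³/s.
V = ΣQ_DR · Δt = 31.00 × 3600 s = 1.116 × 10^5 m³.
Over A = 2.6 km², depth = V / A = 42.9 mm.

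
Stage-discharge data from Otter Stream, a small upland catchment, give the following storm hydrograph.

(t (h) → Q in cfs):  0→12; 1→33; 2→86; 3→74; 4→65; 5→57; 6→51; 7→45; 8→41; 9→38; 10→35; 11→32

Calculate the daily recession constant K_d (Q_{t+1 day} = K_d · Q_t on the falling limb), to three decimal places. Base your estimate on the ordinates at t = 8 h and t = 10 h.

Between t = 8 h and t = 10 h the flow falls from 41 to 35 cfs over 2×1 h = 2 h.
Per-interval ratio K = (35/41)^(1/2) = 0.9239; K_d = K^(24/1) = 0.150.

K_d ≈ 0.150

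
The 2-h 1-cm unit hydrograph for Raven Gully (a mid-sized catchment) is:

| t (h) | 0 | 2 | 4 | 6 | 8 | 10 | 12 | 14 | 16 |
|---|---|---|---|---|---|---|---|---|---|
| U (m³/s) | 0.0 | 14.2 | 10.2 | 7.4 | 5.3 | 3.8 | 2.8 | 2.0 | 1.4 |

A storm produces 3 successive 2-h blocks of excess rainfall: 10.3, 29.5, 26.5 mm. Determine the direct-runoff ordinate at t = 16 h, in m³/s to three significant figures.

By discrete convolution, Q_j = Σ (P_i / 10 mm) · U_{j−i}.
At t = 16 h (j=8): Q = (10.3/10)·1.4 + (29.5/10)·2.0 + (26.5/10)·2.8 = 14.8 m³/s.

Q ≈ 14.8 m³/s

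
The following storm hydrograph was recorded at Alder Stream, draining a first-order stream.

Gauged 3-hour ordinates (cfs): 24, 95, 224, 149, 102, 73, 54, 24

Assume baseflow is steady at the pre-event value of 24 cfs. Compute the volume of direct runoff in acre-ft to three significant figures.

Direct-runoff ordinates (Q − Q_b): 0.0, 71.0, 200.0, 125.0, 78.0, 49.0, 30.0, 0.0 cfs.
ΣQ_DR = 553.0 cfs.
With Δt = 3 h = 10800 s, V = ΣQ_DR · Δt = 553.0 × 10800 = 5.97 × 10^6 ft³ = 137 acre-ft.

V ≈ 137 acre-ft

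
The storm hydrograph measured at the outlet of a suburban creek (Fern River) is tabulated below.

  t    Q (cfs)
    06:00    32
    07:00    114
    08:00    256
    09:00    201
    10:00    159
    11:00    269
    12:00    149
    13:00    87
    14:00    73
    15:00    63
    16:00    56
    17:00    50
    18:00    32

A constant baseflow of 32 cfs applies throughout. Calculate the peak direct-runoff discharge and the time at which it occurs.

Subtracting baseflow gives direct-runoff ordinates: 0.0, 82.0, 224.0, 169.0, 127.0, 237.0, 117.0, 55.0, 41.0, 31.0, 24.0, 18.0, 0.0 cfs.
The maximum is 237.0 cfs, occurring at the reading for t = 11:00.

Q_p = 237.0 cfs at t = 11:00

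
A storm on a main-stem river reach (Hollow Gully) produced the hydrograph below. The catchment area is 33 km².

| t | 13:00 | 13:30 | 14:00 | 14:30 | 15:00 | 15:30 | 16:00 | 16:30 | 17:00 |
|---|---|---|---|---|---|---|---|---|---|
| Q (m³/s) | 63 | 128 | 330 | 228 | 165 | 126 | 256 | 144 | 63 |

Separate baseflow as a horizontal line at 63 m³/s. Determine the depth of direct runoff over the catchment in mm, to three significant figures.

d ≈ 51.1 mm

Direct runoff: 0.0, 65.0, 267.0, 165.0, 102.0, 63.0, 193.0, 81.0, 0.0 m³/s; ΣQ_DR = 936.0 m³/s.
V = ΣQ_DR · Δt = 936.0 × 1800 s = 1.685 × 10^6 m³.
Over A = 33 km², depth = V / A = 51.1 mm.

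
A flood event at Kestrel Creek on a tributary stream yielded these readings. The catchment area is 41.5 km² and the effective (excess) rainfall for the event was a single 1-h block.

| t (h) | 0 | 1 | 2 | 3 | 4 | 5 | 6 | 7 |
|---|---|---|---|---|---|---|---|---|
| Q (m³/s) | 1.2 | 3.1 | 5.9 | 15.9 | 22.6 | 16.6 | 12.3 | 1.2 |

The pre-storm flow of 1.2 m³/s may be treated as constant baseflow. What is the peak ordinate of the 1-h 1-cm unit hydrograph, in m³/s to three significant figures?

U_p ≈ 35.6 m³/s

Direct runoff: 0.0, 1.9, 4.7, 14.7, 21.4, 15.4, 11.1, 0.0 m³/s; ΣQ_DR = 69.20 m³/s, peak = 21.4 m³/s.
Runoff depth d = ΣQ_DR·Δt / A = 69.20 × 3600 / (41.5 km²) = 6.003 mm.
The 1-cm UH is the DRH scaled by (10 mm)/d, so U_p = 21.4 × 10/6.003 = 35.6 m³/s.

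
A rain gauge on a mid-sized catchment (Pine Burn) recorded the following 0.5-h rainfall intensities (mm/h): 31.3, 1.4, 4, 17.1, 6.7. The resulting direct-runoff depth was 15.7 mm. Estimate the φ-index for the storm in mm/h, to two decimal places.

φ ≈ 8.50 mm/h

Only the 2 blocks with intensity above φ contribute runoff: 31.3, 17.1 mm/h.
Σ(I−φ)·Δt = d  ⇒  (31.3+17.1 − 2φ)·0.5 = 15.7
φ = (48.40 − 15.7/0.5) / 2 = 8.50 mm/h.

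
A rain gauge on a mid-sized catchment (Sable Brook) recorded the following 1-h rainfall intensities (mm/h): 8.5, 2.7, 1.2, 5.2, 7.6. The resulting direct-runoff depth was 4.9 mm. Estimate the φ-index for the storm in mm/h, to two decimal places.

Only the 2 blocks with intensity above φ contribute runoff: 8.5, 7.6 mm/h.
Σ(I−φ)·Δt = d  ⇒  (8.5+7.6 − 2φ)·1 = 4.9
φ = (16.10 − 4.9/1) / 2 = 5.60 mm/h.

φ ≈ 5.60 mm/h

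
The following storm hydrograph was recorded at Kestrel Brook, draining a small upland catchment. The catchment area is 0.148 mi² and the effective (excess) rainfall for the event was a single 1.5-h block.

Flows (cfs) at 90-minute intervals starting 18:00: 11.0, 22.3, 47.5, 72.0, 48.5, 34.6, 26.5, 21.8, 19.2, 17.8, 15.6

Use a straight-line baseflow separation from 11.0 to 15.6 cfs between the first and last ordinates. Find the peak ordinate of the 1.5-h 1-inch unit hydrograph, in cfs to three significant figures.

Direct runoff: 0.00, 10.84, 35.58, 59.62, 35.66, 21.30, 12.74, 7.58, 4.52, 2.66, 0.00 cfs; ΣQ_DR = 190.5 cfs, peak = 59.62 cfs.
Runoff depth d = ΣQ_DR·Δt / A = 190.5 × 5400 / (0.148 mi²) = 2.992 in.
The 1-inch UH is the DRH scaled by (1 in)/d, so U_p = 59.62 × 1/2.992 = 19.9 cfs.

U_p ≈ 19.9 cfs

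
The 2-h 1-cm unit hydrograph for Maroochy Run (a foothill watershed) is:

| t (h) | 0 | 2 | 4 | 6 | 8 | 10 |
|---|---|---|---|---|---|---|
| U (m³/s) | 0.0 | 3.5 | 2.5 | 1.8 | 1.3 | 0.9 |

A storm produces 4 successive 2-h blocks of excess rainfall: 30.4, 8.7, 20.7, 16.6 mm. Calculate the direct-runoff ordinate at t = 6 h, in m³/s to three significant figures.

Q ≈ 14.9 m³/s

By discrete convolution, Q_j = Σ (P_i / 10 mm) · U_{j−i}.
At t = 6 h (j=3): Q = (30.4/10)·1.8 + (8.7/10)·2.5 + (20.7/10)·3.5 + (16.6/10)·0.0 = 14.9 m³/s.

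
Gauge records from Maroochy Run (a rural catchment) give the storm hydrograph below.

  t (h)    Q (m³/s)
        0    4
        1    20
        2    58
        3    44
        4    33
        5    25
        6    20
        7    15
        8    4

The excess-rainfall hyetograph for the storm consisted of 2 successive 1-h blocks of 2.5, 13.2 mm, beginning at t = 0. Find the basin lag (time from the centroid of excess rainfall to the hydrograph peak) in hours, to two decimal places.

Centroid of excess rainfall: t_c = Σ P_i·t̄_i / ΣP_i = 1.3408 h (block centres at 0.5, 1.5 h).
Hydrograph peak occurs at t = 2 h, so basin lag t_L = 2 − 1.3408 = 0.66 h.

t_L ≈ 0.66 h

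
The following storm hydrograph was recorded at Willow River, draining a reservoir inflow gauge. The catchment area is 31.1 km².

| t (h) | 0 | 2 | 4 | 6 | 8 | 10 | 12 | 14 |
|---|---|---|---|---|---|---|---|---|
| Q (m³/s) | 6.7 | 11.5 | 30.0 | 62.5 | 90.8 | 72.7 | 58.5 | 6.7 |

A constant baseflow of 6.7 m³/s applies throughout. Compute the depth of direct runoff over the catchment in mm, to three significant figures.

d ≈ 66.2 mm

Direct runoff: 0.0, 4.8, 23.3, 55.8, 84.1, 66.0, 51.8, 0.0 m³/s; ΣQ_DR = 285.8 m³/s.
V = ΣQ_DR · Δt = 285.8 × 7200 s = 2.058 × 10^6 m³.
Over A = 31.1 km², depth = V / A = 66.2 mm.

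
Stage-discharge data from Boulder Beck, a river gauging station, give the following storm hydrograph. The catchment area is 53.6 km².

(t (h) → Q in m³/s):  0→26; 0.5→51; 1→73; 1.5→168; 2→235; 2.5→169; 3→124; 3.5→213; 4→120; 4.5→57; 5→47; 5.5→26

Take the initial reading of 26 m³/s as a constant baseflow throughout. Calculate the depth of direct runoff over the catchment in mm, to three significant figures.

d ≈ 33.5 mm

Direct runoff: 0.0, 25.0, 47.0, 142.0, 209.0, 143.0, 98.0, 187.0, 94.0, 31.0, 21.0, 0.0 m³/s; ΣQ_DR = 997.0 m³/s.
V = ΣQ_DR · Δt = 997.0 × 1800 s = 1.795 × 10^6 m³.
Over A = 53.6 km², depth = V / A = 33.5 mm.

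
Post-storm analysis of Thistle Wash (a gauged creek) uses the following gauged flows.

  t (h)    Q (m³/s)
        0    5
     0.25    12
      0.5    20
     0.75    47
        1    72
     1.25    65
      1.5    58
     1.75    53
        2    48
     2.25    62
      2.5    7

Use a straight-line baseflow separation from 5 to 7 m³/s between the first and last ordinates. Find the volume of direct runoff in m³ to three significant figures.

V ≈ 3.45 × 10^5 m³

Direct-runoff ordinates (Q − Q_b): 0.00, 6.80, 14.60, 41.40, 66.20, 59.00, 51.80, 46.60, 41.40, 55.20, 0.00 m³/s.
ΣQ_DR = 383.0 m³/s.
With Δt = 0.25 h = 900 s, V = ΣQ_DR · Δt = 383.0 × 900 = 3.45 × 10^5 m³.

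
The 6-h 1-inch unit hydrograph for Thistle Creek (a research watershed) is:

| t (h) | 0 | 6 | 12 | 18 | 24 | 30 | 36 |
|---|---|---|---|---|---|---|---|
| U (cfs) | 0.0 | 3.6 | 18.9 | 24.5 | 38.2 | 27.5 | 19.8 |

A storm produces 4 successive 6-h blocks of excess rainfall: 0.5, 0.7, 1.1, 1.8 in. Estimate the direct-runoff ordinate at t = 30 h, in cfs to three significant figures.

By discrete convolution, Q_j = Σ (P_i / 1 in) · U_{j−i}.
At t = 30 h (j=5): Q = (0.5/1)·27.5 + (0.7/1)·38.2 + (1.1/1)·24.5 + (1.8/1)·18.9 = 101 cfs.

Q ≈ 101 cfs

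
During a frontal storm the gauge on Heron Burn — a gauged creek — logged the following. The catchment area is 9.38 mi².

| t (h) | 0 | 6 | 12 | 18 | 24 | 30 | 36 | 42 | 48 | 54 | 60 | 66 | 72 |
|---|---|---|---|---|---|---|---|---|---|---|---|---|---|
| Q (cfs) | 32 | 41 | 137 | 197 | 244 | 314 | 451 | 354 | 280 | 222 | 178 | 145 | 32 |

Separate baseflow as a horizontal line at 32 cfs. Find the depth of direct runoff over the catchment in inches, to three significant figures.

d ≈ 2.19 in

Direct runoff: 0.0, 9.0, 105.0, 165.0, 212.0, 282.0, 419.0, 322.0, 248.0, 190.0, 146.0, 113.0, 0.0 cfs; ΣQ_DR = 2211 cfs.
V = ΣQ_DR · Δt = 2211 × 21600 s = 4.776 × 10^7 ft³.
Over A = 9.38 mi², depth = V / A = 2.19 in.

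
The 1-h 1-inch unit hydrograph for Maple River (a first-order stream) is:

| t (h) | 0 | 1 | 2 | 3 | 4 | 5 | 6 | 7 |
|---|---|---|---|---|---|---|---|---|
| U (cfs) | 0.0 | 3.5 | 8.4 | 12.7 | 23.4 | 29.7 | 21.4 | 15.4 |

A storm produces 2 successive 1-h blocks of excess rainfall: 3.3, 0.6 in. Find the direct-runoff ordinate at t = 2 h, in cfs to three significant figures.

By discrete convolution, Q_j = Σ (P_i / 1 in) · U_{j−i}.
At t = 2 h (j=2): Q = (3.3/1)·8.4 + (0.6/1)·3.5 = 29.8 cfs.

Q ≈ 29.8 cfs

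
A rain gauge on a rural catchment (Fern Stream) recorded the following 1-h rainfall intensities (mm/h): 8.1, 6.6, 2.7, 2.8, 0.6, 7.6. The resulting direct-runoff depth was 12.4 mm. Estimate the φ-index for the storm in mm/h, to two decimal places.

φ ≈ 3.30 mm/h

Only the 3 blocks with intensity above φ contribute runoff: 8.1, 6.6, 7.6 mm/h.
Σ(I−φ)·Δt = d  ⇒  (8.1+6.6+7.6 − 3φ)·1 = 12.4
φ = (22.30 − 12.4/1) / 3 = 3.30 mm/h.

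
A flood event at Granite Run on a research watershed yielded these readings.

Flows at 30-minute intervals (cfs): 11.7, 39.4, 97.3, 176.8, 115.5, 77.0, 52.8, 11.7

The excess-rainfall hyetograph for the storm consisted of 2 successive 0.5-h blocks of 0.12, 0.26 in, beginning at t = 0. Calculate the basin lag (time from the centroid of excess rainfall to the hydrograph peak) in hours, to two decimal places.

t_L ≈ 0.91 h

Centroid of excess rainfall: t_c = Σ P_i·t̄_i / ΣP_i = 0.5921 h (block centres at 0.25, 0.75 h).
Hydrograph peak occurs at t = 1.5 h, so basin lag t_L = 1.5 − 0.5921 = 0.91 h.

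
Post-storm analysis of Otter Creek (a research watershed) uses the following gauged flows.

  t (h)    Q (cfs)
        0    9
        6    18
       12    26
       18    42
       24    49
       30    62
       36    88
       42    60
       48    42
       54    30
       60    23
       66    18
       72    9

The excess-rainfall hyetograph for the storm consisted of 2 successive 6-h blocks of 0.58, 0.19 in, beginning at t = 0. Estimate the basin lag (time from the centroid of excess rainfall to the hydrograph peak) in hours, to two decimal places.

t_L ≈ 31.52 h

Centroid of excess rainfall: t_c = Σ P_i·t̄_i / ΣP_i = 4.4805 h (block centres at 3, 9 h).
Hydrograph peak occurs at t = 36 h, so basin lag t_L = 36 − 4.4805 = 31.52 h.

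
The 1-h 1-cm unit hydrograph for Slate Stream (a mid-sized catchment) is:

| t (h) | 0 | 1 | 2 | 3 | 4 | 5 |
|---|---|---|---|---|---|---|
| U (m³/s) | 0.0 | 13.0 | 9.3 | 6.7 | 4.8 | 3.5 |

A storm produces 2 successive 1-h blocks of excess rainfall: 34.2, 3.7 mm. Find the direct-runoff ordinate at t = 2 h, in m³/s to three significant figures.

Q ≈ 36.6 m³/s

By discrete convolution, Q_j = Σ (P_i / 10 mm) · U_{j−i}.
At t = 2 h (j=2): Q = (34.2/10)·9.3 + (3.7/10)·13.0 = 36.6 m³/s.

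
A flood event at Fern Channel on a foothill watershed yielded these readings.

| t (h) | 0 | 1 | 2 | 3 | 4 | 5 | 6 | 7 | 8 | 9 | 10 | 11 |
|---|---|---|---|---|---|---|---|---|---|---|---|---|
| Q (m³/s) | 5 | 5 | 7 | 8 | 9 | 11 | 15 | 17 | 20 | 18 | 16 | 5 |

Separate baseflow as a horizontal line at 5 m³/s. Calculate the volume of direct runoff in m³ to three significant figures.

V ≈ 2.74 × 10^5 m³

Direct-runoff ordinates (Q − Q_b): 0.0, 0.0, 2.0, 3.0, 4.0, 6.0, 10.0, 12.0, 15.0, 13.0, 11.0, 0.0 m³/s.
ΣQ_DR = 76.00 m³/s.
With Δt = 1 h = 3600 s, V = ΣQ_DR · Δt = 76.00 × 3600 = 2.74 × 10^5 m³.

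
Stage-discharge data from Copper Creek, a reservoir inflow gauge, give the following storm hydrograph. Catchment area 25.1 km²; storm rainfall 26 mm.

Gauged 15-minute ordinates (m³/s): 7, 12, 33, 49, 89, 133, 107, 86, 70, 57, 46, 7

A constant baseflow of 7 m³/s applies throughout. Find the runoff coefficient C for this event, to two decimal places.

ΣQ_DR = 612.0 m³/s; V = ΣQ_DR·Δt = 5.508 × 10^5 m³.
Runoff depth d = V / A = 21.94 mm.
C = d / P = 21.94 / 26 = 0.84.

C ≈ 0.84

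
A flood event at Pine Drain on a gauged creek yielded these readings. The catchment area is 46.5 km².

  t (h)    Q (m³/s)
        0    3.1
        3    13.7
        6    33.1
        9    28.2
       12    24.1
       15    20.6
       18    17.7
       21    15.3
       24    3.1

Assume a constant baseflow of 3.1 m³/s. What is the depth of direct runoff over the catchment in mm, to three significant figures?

d ≈ 30.4 mm

Direct runoff: 0.0, 10.6, 30.0, 25.1, 21.0, 17.5, 14.6, 12.2, 0.0 m³/s; ΣQ_DR = 131.0 m³/s.
V = ΣQ_DR · Δt = 131.0 × 10800 s = 1.415 × 10^6 m³.
Over A = 46.5 km², depth = V / A = 30.4 mm.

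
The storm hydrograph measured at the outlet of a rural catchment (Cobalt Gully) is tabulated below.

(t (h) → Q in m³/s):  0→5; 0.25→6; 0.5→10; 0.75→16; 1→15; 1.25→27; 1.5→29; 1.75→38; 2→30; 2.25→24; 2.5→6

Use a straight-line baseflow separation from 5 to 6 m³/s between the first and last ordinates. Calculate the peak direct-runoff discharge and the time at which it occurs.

Subtracting baseflow gives direct-runoff ordinates: 0.00, 0.90, 4.80, 10.70, 9.60, 21.50, 23.40, 32.30, 24.20, 18.10, 0.00 m³/s.
The maximum is 32.30 m³/s, occurring at the reading for t = 1.75 h.

Q_p = 32.30 m³/s at t = 1.75 h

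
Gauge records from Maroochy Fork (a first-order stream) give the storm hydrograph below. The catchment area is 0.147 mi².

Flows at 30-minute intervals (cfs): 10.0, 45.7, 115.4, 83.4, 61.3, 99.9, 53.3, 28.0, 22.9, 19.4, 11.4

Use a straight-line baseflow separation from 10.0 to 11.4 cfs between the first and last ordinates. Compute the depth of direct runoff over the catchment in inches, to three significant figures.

d ≈ 2.28 in

Direct runoff: 0.00, 35.56, 105.12, 72.98, 50.74, 89.20, 42.46, 17.02, 11.78, 8.14, 0.00 cfs; ΣQ_DR = 433.0 cfs.
V = ΣQ_DR · Δt = 433.0 × 1800 s = 7.794 × 10^5 ft³.
Over A = 0.147 mi², depth = V / A = 2.28 in.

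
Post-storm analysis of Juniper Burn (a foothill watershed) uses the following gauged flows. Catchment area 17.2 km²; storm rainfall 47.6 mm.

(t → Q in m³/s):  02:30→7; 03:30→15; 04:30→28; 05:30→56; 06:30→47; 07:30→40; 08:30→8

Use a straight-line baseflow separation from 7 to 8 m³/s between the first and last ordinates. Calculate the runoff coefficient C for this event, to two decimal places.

ΣQ_DR = 148.5 m³/s; V = ΣQ_DR·Δt = 5.346 × 10^5 m³.
Runoff depth d = V / A = 31.08 mm.
C = d / P = 31.08 / 47.6 = 0.65.

C ≈ 0.65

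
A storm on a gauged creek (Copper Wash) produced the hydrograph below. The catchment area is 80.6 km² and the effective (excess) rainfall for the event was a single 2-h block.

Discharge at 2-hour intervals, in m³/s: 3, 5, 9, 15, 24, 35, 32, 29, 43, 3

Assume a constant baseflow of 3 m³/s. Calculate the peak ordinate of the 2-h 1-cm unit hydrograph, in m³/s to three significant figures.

Direct runoff: 0.0, 2.0, 6.0, 12.0, 21.0, 32.0, 29.0, 26.0, 40.0, 0.0 m³/s; ΣQ_DR = 168.0 m³/s, peak = 40.0 m³/s.
Runoff depth d = ΣQ_DR·Δt / A = 168.0 × 7200 / (80.6 km²) = 15.01 mm.
The 1-cm UH is the DRH scaled by (10 mm)/d, so U_p = 40.0 × 10/15.01 = 26.7 m³/s.

U_p ≈ 26.7 m³/s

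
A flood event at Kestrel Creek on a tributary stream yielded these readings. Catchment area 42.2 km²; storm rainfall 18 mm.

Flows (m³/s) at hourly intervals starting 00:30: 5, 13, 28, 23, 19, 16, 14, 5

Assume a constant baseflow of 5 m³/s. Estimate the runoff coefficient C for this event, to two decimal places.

ΣQ_DR = 83.00 m³/s; V = ΣQ_DR·Δt = 2.988 × 10^5 m³.
Runoff depth d = V / A = 7.081 mm.
C = d / P = 7.081 / 18 = 0.39.

C ≈ 0.39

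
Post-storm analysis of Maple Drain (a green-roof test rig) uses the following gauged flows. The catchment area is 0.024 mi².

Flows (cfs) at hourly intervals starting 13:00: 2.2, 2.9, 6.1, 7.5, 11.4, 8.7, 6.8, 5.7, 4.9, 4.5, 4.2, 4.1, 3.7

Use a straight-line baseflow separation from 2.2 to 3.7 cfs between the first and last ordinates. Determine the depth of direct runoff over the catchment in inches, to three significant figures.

Direct runoff: 0.00, 0.57, 3.65, 4.92, 8.70, 5.88, 3.85, 2.62, 1.70, 1.18, 0.75, 0.53, 0.00 cfs; ΣQ_DR = 34.35 cfs.
V = ΣQ_DR · Δt = 34.35 × 3600 s = 1.237 × 10^5 ft³.
Over A = 0.024 mi², depth = V / A = 2.22 in.

d ≈ 2.22 in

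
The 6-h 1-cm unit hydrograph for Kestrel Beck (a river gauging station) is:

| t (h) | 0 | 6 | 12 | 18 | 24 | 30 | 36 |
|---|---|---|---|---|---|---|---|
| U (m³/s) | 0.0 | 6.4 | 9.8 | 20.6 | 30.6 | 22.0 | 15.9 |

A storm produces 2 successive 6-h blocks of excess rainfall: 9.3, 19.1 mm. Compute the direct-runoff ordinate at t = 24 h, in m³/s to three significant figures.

Q ≈ 67.8 m³/s

By discrete convolution, Q_j = Σ (P_i / 10 mm) · U_{j−i}.
At t = 24 h (j=4): Q = (9.3/10)·30.6 + (19.1/10)·20.6 = 67.8 m³/s.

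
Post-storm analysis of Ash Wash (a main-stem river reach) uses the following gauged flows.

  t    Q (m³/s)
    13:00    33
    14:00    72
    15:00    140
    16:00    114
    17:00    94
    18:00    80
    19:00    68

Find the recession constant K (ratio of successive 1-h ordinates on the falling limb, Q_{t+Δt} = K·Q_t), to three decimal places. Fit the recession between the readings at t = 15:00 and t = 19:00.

Using the recession-limb readings at t = 15:00 and t = 19:00: Q falls from 140 to 68 m³/s over 4 intervals.
K = (Q₂/Q₁)^(1/4) = (68/140)^(1/4) = 0.835.

K ≈ 0.835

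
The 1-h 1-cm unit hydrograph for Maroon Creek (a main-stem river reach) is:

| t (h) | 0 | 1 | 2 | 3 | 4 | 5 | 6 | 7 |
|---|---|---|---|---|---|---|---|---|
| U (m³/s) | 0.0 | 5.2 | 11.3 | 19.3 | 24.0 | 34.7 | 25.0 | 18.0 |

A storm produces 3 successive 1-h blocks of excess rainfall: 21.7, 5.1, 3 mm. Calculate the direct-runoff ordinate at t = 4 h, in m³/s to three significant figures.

Q ≈ 65.3 m³/s

By discrete convolution, Q_j = Σ (P_i / 10 mm) · U_{j−i}.
At t = 4 h (j=4): Q = (21.7/10)·24.0 + (5.1/10)·19.3 + (3/10)·11.3 = 65.3 m³/s.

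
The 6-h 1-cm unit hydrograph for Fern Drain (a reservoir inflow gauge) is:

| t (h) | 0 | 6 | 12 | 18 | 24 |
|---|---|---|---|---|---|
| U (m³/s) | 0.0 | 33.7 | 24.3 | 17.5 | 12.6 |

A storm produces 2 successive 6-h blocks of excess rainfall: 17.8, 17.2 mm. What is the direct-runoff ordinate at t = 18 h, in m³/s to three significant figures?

By discrete convolution, Q_j = Σ (P_i / 10 mm) · U_{j−i}.
At t = 18 h (j=3): Q = (17.8/10)·17.5 + (17.2/10)·24.3 = 72.9 m³/s.

Q ≈ 72.9 m³/s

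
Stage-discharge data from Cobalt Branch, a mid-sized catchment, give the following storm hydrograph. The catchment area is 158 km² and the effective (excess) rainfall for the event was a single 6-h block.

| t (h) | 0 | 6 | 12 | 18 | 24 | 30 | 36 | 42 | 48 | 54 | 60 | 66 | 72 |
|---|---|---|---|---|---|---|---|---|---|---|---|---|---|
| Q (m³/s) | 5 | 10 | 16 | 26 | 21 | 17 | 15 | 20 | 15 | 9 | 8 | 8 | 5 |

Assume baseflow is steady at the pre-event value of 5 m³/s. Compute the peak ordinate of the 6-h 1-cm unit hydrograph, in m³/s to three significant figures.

Direct runoff: 0.0, 5.0, 11.0, 21.0, 16.0, 12.0, 10.0, 15.0, 10.0, 4.0, 3.0, 3.0, 0.0 m³/s; ΣQ_DR = 110.0 m³/s, peak = 21.0 m³/s.
Runoff depth d = ΣQ_DR·Δt / A = 110.0 × 21600 / (158 km²) = 15.04 mm.
The 1-cm UH is the DRH scaled by (10 mm)/d, so U_p = 21.0 × 10/15.04 = 14.0 m³/s.

U_p ≈ 14.0 m³/s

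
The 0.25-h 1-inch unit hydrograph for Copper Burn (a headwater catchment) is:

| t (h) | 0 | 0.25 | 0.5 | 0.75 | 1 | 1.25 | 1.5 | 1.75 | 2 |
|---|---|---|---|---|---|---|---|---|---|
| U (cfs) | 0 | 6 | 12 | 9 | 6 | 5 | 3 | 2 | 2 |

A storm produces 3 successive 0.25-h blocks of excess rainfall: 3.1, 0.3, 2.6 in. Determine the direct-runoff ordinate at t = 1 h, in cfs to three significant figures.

By discrete convolution, Q_j = Σ (P_i / 1 in) · U_{j−i}.
At t = 1 h (j=4): Q = (3.1/1)·6 + (0.3/1)·9 + (2.6/1)·12 = 52.5 cfs.

Q ≈ 52.5 cfs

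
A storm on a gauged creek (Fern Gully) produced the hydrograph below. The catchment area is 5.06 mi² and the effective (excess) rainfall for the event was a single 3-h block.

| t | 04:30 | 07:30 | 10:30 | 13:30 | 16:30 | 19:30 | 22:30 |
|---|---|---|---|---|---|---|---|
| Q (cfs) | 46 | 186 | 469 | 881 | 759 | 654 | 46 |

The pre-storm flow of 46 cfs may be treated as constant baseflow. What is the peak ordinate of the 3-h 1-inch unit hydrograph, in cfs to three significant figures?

Direct runoff: 0.0, 140.0, 423.0, 835.0, 713.0, 608.0, 0.0 cfs; ΣQ_DR = 2719 cfs, peak = 835.0 cfs.
Runoff depth d = ΣQ_DR·Δt / A = 2719 × 10800 / (5.06 mi²) = 2.498 in.
The 1-inch UH is the DRH scaled by (1 in)/d, so U_p = 835.0 × 1/2.498 = 334 cfs.

U_p ≈ 334 cfs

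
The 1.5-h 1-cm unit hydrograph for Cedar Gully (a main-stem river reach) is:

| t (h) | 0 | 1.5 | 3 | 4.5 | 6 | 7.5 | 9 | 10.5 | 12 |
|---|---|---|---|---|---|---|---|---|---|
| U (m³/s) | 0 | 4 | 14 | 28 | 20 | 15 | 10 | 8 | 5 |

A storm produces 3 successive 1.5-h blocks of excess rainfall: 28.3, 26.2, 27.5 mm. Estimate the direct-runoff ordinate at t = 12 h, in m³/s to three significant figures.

Q ≈ 62.6 m³/s

By discrete convolution, Q_j = Σ (P_i / 10 mm) · U_{j−i}.
At t = 12 h (j=8): Q = (28.3/10)·5 + (26.2/10)·8 + (27.5/10)·10 = 62.6 m³/s.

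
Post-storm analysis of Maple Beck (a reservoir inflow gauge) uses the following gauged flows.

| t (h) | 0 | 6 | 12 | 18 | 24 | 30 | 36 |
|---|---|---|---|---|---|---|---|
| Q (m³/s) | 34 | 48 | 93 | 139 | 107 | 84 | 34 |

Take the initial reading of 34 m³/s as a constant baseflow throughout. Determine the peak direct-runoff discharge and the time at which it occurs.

Q_p = 105.0 m³/s at t = 18 h

Subtracting baseflow gives direct-runoff ordinates: 0.0, 14.0, 59.0, 105.0, 73.0, 50.0, 0.0 m³/s.
The maximum is 105.0 m³/s, occurring at the reading for t = 18 h.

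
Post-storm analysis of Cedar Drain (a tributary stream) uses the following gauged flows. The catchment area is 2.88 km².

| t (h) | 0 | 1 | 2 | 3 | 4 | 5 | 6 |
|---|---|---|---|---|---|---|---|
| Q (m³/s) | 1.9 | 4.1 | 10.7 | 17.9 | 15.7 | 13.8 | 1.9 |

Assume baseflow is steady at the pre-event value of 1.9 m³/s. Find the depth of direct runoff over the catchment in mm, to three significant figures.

Direct runoff: 0.0, 2.2, 8.8, 16.0, 13.8, 11.9, 0.0 m³/s; ΣQ_DR = 52.70 m³/s.
V = ΣQ_DR · Δt = 52.70 × 3600 s = 1.897 × 10^5 m³.
Over A = 2.88 km², depth = V / A = 65.9 mm.

d ≈ 65.9 mm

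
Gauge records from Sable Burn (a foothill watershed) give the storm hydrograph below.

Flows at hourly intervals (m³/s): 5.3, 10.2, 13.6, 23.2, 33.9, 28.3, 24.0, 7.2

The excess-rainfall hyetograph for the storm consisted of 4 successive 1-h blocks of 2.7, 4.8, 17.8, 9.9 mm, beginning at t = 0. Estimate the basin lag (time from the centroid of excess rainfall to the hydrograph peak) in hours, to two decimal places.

Centroid of excess rainfall: t_c = Σ P_i·t̄_i / ΣP_i = 2.4915 h (block centres at 0.5, 1.5, 2.5, 3.5 h).
Hydrograph peak occurs at t = 4 h, so basin lag t_L = 4 − 2.4915 = 1.51 h.

t_L ≈ 1.51 h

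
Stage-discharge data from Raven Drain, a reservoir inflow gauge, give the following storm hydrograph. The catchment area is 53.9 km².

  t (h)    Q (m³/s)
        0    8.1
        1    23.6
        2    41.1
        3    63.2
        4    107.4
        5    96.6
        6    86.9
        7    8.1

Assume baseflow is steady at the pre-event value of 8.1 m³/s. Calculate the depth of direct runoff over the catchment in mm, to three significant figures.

d ≈ 24.7 mm

Direct runoff: 0.0, 15.5, 33.0, 55.1, 99.3, 88.5, 78.8, 0.0 m³/s; ΣQ_DR = 370.2 m³/s.
V = ΣQ_DR · Δt = 370.2 × 3600 s = 1.333 × 10^6 m³.
Over A = 53.9 km², depth = V / A = 24.7 mm.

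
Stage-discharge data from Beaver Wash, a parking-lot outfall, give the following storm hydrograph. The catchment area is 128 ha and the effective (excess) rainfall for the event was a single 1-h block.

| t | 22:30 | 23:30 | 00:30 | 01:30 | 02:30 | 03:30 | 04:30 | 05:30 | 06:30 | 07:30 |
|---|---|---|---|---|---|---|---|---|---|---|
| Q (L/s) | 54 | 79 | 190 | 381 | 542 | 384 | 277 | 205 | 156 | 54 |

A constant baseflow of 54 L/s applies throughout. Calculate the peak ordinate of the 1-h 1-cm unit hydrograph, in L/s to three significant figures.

Direct runoff: 0.0, 25.0, 136.0, 327.0, 488.0, 330.0, 223.0, 151.0, 102.0, 0.0 L/s; ΣQ_DR = 1782 L/s, peak = 488.0 L/s.
Runoff depth d = ΣQ_DR·Δt / A = 1782 × 3600 / (128 ha) = 5.012 mm.
The 1-cm UH is the DRH scaled by (10 mm)/d, so U_p = 488.0 × 10/5.012 = 974 L/s.

U_p ≈ 974 L/s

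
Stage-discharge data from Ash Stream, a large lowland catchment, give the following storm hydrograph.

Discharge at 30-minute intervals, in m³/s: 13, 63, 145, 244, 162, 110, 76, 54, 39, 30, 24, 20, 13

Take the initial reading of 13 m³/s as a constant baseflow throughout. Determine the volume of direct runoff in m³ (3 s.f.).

V ≈ 1.48 × 10^6 m³

Direct-runoff ordinates (Q − Q_b): 0.0, 50.0, 132.0, 231.0, 149.0, 97.0, 63.0, 41.0, 26.0, 17.0, 11.0, 7.0, 0.0 m³/s.
ΣQ_DR = 824.0 m³/s.
With Δt = 0.5 h = 1800 s, V = ΣQ_DR · Δt = 824.0 × 1800 = 1.48 × 10^6 m³.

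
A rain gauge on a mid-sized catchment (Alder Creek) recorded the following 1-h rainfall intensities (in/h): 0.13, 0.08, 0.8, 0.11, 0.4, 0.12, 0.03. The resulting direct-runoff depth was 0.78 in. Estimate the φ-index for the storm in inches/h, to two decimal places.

Only the 2 blocks with intensity above φ contribute runoff: 0.8, 0.4 in/h.
Σ(I−φ)·Δt = d  ⇒  (0.8+0.4 − 2φ)·1 = 0.78
φ = (1.200 − 0.78/1) / 2 = 0.21 in/h.

φ ≈ 0.21 in/h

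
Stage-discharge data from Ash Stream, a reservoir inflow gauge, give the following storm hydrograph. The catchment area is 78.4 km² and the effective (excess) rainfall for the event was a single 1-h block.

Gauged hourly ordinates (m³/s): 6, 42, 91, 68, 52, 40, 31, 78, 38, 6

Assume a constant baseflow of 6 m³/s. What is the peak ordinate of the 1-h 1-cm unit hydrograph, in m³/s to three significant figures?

Direct runoff: 0.0, 36.0, 85.0, 62.0, 46.0, 34.0, 25.0, 72.0, 32.0, 0.0 m³/s; ΣQ_DR = 392.0 m³/s, peak = 85.0 m³/s.
Runoff depth d = ΣQ_DR·Δt / A = 392.0 × 3600 / (78.4 km²) = 18.00 mm.
The 1-cm UH is the DRH scaled by (10 mm)/d, so U_p = 85.0 × 10/18.00 = 47.2 m³/s.

U_p ≈ 47.2 m³/s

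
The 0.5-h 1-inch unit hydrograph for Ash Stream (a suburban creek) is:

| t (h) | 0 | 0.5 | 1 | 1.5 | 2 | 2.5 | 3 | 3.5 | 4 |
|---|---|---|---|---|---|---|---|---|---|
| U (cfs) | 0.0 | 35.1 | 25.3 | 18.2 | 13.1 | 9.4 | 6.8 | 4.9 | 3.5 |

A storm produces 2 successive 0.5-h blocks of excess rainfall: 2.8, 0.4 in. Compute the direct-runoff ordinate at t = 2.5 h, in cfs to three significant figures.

Q ≈ 31.6 cfs

By discrete convolution, Q_j = Σ (P_i / 1 in) · U_{j−i}.
At t = 2.5 h (j=5): Q = (2.8/1)·9.4 + (0.4/1)·13.1 = 31.6 cfs.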